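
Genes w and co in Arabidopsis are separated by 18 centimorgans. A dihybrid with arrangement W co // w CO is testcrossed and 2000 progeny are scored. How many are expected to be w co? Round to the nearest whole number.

180

A map distance of 18 centimorgans corresponds to a recombination frequency of 0.180.
The F1 is W co / w CO, so w co is a recombinant gamete class with expected frequency r/2 = 0.180/2 = 0.0900.
Expected number = 0.0900 × 2000 = 180.00 ≈ 180.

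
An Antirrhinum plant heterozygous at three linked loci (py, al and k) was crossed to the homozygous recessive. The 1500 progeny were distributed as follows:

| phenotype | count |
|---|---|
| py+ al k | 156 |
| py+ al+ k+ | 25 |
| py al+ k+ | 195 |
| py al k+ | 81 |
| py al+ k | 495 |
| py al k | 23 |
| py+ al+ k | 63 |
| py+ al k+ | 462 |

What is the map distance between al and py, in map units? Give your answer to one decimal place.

The two most frequent reciprocal classes, py al+ k and py+ al k+, are the parental types, so the F1 was py al+ k / py+ al k+.
The two rarest classes, py al k and py+ al+ k+, are the double crossovers. Comparing them with the parentals, only the al allele has switched, so al is the middle locus and the order is k – al – py.
Crossovers in the al–py interval produce the single-crossover classes py+ al+ k and py al k+ (63 + 81 = 144) plus the double crossovers (48).
RF(al–py) = (144 + 48) / 1500 = 192/1500 = 0.1280 → 12.8 map units.

12.8 map units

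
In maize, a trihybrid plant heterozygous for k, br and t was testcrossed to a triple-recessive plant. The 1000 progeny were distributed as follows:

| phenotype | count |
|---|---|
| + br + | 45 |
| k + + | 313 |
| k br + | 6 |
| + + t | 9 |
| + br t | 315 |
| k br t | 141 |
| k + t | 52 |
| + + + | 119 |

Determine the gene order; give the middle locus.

The two most frequent reciprocal classes, + br t and k + +, are the parental types, so the F1 was + br t / k + +.
The two rarest classes, + + t and k br +, are the double crossovers. Comparing them with the parentals, only the br allele has switched, so br is the middle locus and the order is t – br – k.

br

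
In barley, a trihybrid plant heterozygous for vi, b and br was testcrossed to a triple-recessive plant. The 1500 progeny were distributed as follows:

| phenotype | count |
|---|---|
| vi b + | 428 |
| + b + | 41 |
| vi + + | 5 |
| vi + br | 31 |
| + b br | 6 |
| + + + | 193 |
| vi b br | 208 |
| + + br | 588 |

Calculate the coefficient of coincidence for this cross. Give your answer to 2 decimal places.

0.48

The two most frequent reciprocal classes, vi b + and + + br, are the parental types, so the F1 was vi b + / + + br.
The two rarest classes, vi + + and + b br, are the double crossovers. Comparing them with the parentals, only the b allele has switched, so b is the middle locus and the order is vi – b – br.
vi–b: (72 + 11)/1500 = 0.0553; b–br: (401 + 11)/1500 = 0.2747.
Expected DCO frequency = 0.0553 × 0.2747 ≈ 0.01519; observed = 11/1500 ≈ 0.00733.
Coefficient of coincidence = 0.00733/0.01519 ≈ 0.48.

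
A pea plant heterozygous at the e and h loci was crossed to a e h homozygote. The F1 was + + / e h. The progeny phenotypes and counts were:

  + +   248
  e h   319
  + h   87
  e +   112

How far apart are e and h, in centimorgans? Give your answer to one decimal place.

26.0 centimorgans

The recombinant classes are + h and e +: 87 + 112 = 199.
Recombination frequency = 199/766 = 0.2598 ≈ 26.0%, i.e. 26.0 centimorgans.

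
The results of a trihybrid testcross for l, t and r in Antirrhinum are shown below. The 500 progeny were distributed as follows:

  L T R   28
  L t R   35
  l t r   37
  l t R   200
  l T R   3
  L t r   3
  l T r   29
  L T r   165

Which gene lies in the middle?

t

The two most frequent reciprocal classes, L T r and l t R, are the parental types, so the F1 was L T r / l t R.
The two rarest classes, L t r and l T R, are the double crossovers. Comparing them with the parentals, only the t allele has switched, so t is the middle locus and the order is l – t – r.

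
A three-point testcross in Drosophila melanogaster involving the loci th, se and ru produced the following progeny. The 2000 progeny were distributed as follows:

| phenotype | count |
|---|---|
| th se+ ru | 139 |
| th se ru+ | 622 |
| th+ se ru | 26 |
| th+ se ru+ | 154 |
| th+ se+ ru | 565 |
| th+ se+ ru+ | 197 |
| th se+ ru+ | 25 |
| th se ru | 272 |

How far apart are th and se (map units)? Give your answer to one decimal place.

17.2 map units

The two most frequent reciprocal classes, th+ se+ ru and th se ru+, are the parental types, so the F1 was th+ se+ ru / th se ru+.
The two rarest classes, th+ se ru and th se+ ru+, are the double crossovers. Comparing them with the parentals, only the se allele has switched, so se is the middle locus and the order is ru – se – th.
Crossovers in the se–th interval produce the single-crossover classes th se+ ru and th+ se ru+ (139 + 154 = 293) plus the double crossovers (51).
RF(se–th) = (293 + 51) / 2000 = 344/2000 = 0.1720 → 17.2 map units.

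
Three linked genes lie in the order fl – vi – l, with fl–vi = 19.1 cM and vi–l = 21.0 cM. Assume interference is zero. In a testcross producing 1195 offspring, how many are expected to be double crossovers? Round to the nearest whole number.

Map distances give recombination frequencies of 0.191 and 0.210 for the two intervals.
With no interference, expected double-crossover frequency = 0.191 × 0.210 = 0.04011.
Expected number = 0.04011 × 1195 = 47.93 ≈ 48.

48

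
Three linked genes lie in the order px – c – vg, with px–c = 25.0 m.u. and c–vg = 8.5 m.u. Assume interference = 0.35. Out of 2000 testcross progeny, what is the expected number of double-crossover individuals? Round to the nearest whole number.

Map distances give recombination frequencies of 0.250 and 0.085 for the two intervals.
With interference 0.35 (so coincidence = 0.65), expected double-crossover frequency = 0.250 × 0.085 × 0.65 = 0.01381.
Expected number = 0.01381 × 2000 = 27.63 ≈ 28.

28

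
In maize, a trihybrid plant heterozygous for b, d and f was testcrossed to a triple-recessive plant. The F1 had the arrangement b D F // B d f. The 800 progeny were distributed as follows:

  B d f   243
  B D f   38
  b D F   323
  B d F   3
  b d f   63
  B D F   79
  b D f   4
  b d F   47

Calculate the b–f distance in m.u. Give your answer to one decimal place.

The two rarest classes, b D f and B d F, are the double crossovers. Comparing them with the parentals, only the f allele has switched, so f is the middle locus and the order is b – f – d.
Crossovers in the b–f interval produce the single-crossover classes B D F and b d f (79 + 63 = 142) plus the double crossovers (7).
RF(b–f) = (142 + 7) / 800 = 149/800 = 0.1862 → 18.6 m.u.

18.6 m.u.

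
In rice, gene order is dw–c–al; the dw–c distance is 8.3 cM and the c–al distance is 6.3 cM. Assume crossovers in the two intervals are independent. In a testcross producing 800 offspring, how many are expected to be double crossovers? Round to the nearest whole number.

Map distances give recombination frequencies of 0.083 and 0.063 for the two intervals.
With no interference, expected double-crossover frequency = 0.083 × 0.063 = 0.00523.
Expected number = 0.00523 × 800 = 4.18 ≈ 4.

4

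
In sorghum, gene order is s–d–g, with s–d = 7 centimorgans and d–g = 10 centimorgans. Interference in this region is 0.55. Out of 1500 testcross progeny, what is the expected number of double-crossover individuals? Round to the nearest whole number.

Map distances give recombination frequencies of 0.070 and 0.100 for the two intervals.
With interference 0.55 (so coincidence = 0.45), expected double-crossover frequency = 0.070 × 0.100 × 0.45 = 0.00315.
Expected number = 0.00315 × 1500 = 4.72 ≈ 5.

5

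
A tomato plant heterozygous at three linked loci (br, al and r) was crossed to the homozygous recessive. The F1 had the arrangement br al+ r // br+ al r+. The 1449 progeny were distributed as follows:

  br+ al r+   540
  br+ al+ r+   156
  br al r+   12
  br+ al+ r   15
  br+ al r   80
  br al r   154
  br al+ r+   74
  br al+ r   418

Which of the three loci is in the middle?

br

The two rarest classes, br+ al+ r and br al r+, are the double crossovers. Comparing them with the parentals, only the br allele has switched, so br is the middle locus and the order is al – br – r.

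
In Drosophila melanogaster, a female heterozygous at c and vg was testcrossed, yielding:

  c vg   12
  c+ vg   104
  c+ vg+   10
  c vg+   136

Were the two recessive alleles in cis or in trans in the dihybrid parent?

The two most frequent classes are c+ vg (104) and c vg+ (136); these are the parental (non-recombinant) types.
So the F1 carried c+ vg on one chromosome and c vg+ on the other — the recessive alleles are on opposite chromosomes (trans / repulsion).

trans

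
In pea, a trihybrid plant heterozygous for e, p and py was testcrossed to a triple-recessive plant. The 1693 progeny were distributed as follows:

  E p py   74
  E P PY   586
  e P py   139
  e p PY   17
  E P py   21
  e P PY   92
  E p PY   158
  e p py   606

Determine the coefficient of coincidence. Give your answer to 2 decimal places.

0.94

The two most frequent reciprocal classes, E P PY and e p py, are the parental types, so the F1 was E P PY / e p py.
The two rarest classes, E P py and e p PY, are the double crossovers. Comparing them with the parentals, only the py allele has switched, so py is the middle locus and the order is e – py – p.
e–py: (166 + 38)/1693 = 0.1205; py–p: (297 + 38)/1693 = 0.1979.
Expected DCO frequency = 0.1205 × 0.1979 ≈ 0.02385; observed = 38/1693 ≈ 0.02245.
Coefficient of coincidence = 0.02245/0.02385 ≈ 0.94.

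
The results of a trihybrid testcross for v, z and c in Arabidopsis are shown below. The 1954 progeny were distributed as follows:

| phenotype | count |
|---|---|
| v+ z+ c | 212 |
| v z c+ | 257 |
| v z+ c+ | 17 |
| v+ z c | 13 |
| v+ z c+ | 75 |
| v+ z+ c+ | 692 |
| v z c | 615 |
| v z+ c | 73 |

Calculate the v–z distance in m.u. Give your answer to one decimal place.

9.1 m.u.

The two most frequent reciprocal classes, v+ z+ c+ and v z c, are the parental types, so the F1 was v+ z+ c+ / v z c.
The two rarest classes, v z+ c+ and v+ z c, are the double crossovers. Comparing them with the parentals, only the v allele has switched, so v is the middle locus and the order is z – v – c.
Crossovers in the z–v interval produce the single-crossover classes v+ z c+ and v z+ c (75 + 73 = 148) plus the double crossovers (30).
RF(z–v) = (148 + 30) / 1954 = 178/1954 = 0.0911 → 9.1 m.u.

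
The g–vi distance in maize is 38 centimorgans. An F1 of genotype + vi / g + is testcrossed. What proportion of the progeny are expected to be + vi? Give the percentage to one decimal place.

A map distance of 38 centimorgans corresponds to a recombination frequency of 0.380.
The F1 is + vi / g +, so + vi is a parental gamete class with expected frequency (1 − r)/2 = 0.620/2 = 0.3100.
That is 0.3100 = 31.0% of the progeny.

31.0%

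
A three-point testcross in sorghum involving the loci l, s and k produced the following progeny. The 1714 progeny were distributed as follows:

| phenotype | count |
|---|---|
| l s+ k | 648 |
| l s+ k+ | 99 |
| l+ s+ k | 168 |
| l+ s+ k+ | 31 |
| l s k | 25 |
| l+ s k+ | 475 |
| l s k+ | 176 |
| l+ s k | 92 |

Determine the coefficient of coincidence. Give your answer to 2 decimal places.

0.97

The two most frequent reciprocal classes, l+ s k+ and l s+ k, are the parental types, so the F1 was l+ s k+ / l s+ k.
The two rarest classes, l+ s+ k+ and l s k, are the double crossovers. Comparing them with the parentals, only the s allele has switched, so s is the middle locus and the order is l – s – k.
l–s: (344 + 56)/1714 = 0.2334; s–k: (191 + 56)/1714 = 0.1441.
Expected DCO frequency = 0.2334 × 0.1441 ≈ 0.03363; observed = 56/1714 ≈ 0.03267.
Coefficient of coincidence = 0.03267/0.03363 ≈ 0.97.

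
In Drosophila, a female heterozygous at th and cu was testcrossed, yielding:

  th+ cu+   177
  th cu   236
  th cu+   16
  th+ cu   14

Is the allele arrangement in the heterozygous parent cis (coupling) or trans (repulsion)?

cis

The two most frequent classes are th+ cu+ (177) and th cu (236); these are the parental (non-recombinant) types.
So the F1 carried th+ cu+ on one chromosome and th cu on the other — the recessive alleles are on the same chromosome (cis / coupling).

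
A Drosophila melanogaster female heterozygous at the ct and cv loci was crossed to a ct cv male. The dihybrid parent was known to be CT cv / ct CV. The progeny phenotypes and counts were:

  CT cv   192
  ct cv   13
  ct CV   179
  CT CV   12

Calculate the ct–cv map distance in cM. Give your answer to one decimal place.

6.3 cM

The recombinant classes are CT CV and ct cv: 12 + 13 = 25.
Recombination frequency = 25/396 = 0.0631 ≈ 6.3%, i.e. 6.3 cM.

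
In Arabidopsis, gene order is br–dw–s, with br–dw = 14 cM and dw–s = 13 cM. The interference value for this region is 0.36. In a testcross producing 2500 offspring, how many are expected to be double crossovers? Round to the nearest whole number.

Map distances give recombination frequencies of 0.140 and 0.130 for the two intervals.
With interference 0.36 (so coincidence = 0.64), expected double-crossover frequency = 0.140 × 0.130 × 0.64 = 0.01165.
Expected number = 0.01165 × 2500 = 29.12 ≈ 29.

29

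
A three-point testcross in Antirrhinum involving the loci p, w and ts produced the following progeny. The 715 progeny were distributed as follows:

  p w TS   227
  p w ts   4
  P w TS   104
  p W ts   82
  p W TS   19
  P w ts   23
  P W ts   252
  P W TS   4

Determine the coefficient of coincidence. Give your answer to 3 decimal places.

The two most frequent reciprocal classes, P W ts and p w TS, are the parental types, so the F1 was P W ts / p w TS.
The two rarest classes, P W TS and p w ts, are the double crossovers. Comparing them with the parentals, only the ts allele has switched, so ts is the middle locus and the order is w – ts – p.
w–ts: (42 + 8)/715 = 0.0699; ts–p: (186 + 8)/715 = 0.2713.
Expected DCO frequency = 0.0699 × 0.2713 ≈ 0.01896; observed = 8/715 ≈ 0.01119.
Coefficient of coincidence = 0.01119/0.01896 ≈ 0.590.

0.590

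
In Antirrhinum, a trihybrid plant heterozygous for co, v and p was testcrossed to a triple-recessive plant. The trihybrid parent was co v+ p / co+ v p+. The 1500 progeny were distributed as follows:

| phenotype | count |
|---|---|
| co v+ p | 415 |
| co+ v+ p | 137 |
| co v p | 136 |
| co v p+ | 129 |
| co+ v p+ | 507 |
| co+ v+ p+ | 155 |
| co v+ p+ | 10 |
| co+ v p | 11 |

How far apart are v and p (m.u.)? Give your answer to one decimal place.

The two rarest classes, co v+ p+ and co+ v p, are the double crossovers. Comparing them with the parentals, only the p allele has switched, so p is the middle locus and the order is v – p – co.
Crossovers in the v–p interval produce the single-crossover classes co v p and co+ v+ p+ (136 + 155 = 291) plus the double crossovers (21).
RF(v–p) = (291 + 21) / 1500 = 312/1500 = 0.2080 → 20.8 m.u.

20.8 m.u.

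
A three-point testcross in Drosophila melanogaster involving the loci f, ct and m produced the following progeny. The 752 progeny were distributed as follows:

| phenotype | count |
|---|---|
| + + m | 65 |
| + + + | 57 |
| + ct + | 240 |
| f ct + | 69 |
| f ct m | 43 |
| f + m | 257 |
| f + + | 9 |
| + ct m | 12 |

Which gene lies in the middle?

The two most frequent reciprocal classes, + ct + and f + m, are the parental types, so the F1 was + ct + / f + m.
The two rarest classes, + ct m and f + +, are the double crossovers. Comparing them with the parentals, only the m allele has switched, so m is the middle locus and the order is f – m – ct.

m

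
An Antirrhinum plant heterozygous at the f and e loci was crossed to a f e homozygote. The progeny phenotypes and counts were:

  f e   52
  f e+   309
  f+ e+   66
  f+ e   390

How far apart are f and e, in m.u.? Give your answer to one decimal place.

14.4 m.u.

The two most frequent classes, f+ e (390) and f e+ (309), are the parental types, so the F1 was f+ e / f e+.
The recombinant classes are f+ e+ and f e: 66 + 52 = 118.
Recombination frequency = 118/817 = 0.1444 ≈ 14.4%, i.e. 14.4 m.u.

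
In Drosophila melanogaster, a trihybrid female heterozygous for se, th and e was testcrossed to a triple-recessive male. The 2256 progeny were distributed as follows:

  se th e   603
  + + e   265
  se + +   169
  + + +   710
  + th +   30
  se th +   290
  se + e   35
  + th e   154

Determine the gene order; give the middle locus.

th

The two most frequent reciprocal classes, se th e and + + +, are the parental types, so the F1 was se th e / + + +.
The two rarest classes, se + e and + th +, are the double crossovers. Comparing them with the parentals, only the th allele has switched, so th is the middle locus and the order is e – th – se.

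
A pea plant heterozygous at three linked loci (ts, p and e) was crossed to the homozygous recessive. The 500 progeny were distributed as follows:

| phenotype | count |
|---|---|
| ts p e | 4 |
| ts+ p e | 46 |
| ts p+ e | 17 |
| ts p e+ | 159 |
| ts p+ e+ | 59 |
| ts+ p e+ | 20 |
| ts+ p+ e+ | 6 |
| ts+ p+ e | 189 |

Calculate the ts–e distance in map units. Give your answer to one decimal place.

9.4 map units

The two most frequent reciprocal classes, ts+ p+ e and ts p e+, are the parental types, so the F1 was ts+ p+ e / ts p e+.
The two rarest classes, ts+ p+ e+ and ts p e, are the double crossovers. Comparing them with the parentals, only the e allele has switched, so e is the middle locus and the order is ts – e – p.
Crossovers in the ts–e interval produce the single-crossover classes ts p+ e and ts+ p e+ (17 + 20 = 37) plus the double crossovers (10).
RF(ts–e) = (37 + 10) / 500 = 47/500 = 0.0940 → 9.4 map units.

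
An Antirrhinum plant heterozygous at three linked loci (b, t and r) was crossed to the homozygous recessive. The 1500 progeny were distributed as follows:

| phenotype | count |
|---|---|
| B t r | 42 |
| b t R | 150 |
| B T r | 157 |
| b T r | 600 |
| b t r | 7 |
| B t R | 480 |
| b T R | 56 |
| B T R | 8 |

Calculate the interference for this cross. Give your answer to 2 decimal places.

0.38

The two most frequent reciprocal classes, B t R and b T r, are the parental types, so the F1 was B t R / b T r.
The two rarest classes, B T R and b t r, are the double crossovers. Comparing them with the parentals, only the t allele has switched, so t is the middle locus and the order is r – t – b.
r–t: (98 + 15)/1500 = 0.0753; t–b: (307 + 15)/1500 = 0.2147.
Expected DCO frequency = 0.0753 × 0.2147 ≈ 0.01617; observed = 15/1500 ≈ 0.01000.
Coefficient of coincidence = 0.01000/0.01617 ≈ 0.62; interference = 1 − 0.62 = 0.38.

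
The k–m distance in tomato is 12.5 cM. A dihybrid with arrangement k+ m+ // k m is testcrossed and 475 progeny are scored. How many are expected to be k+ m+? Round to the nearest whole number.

A map distance of 12.5 cM corresponds to a recombination frequency of 0.125.
The F1 is k+ m+ / k m, so k+ m+ is a parental gamete class with expected frequency (1 − r)/2 = 0.875/2 = 0.4375.
Expected number = 0.4375 × 475 = 207.81 ≈ 208.

208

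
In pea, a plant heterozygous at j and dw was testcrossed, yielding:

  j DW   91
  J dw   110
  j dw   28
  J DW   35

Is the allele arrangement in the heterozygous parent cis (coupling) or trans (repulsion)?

trans

The two most frequent classes are J dw (110) and j DW (91); these are the parental (non-recombinant) types.
So the F1 carried J dw on one chromosome and j DW on the other — the recessive alleles are on opposite chromosomes (trans / repulsion).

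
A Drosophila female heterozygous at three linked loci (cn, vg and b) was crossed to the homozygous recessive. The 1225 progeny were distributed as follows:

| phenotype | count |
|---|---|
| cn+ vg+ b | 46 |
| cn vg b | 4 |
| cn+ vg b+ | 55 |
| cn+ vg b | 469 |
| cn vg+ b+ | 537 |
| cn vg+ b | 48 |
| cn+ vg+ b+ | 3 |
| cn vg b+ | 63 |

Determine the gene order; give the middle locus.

cn

The two most frequent reciprocal classes, cn vg+ b+ and cn+ vg b, are the parental types, so the F1 was cn vg+ b+ / cn+ vg b.
The two rarest classes, cn+ vg+ b+ and cn vg b, are the double crossovers. Comparing them with the parentals, only the cn allele has switched, so cn is the middle locus and the order is b – cn – vg.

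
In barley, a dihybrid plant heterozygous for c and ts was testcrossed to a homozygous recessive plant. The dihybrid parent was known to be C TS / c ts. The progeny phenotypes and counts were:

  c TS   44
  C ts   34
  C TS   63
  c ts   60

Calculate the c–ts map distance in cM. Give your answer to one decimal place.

The recombinant classes are C ts and c TS: 34 + 44 = 78.
Recombination frequency = 78/201 = 0.3881 ≈ 38.8%, i.e. 38.8 cM.

38.8 cM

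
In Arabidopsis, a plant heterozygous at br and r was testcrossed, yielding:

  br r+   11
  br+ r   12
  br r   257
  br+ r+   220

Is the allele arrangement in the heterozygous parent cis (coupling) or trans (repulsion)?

The two most frequent classes are br+ r+ (220) and br r (257); these are the parental (non-recombinant) types.
So the F1 carried br+ r+ on one chromosome and br r on the other — the recessive alleles are on the same chromosome (cis / coupling).

cis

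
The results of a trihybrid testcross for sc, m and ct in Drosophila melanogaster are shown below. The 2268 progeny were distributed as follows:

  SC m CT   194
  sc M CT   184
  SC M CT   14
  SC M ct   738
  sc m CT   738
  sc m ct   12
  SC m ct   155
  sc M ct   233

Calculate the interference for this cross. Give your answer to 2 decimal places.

0.64

The two most frequent reciprocal classes, SC M ct and sc m CT, are the parental types, so the F1 was SC M ct / sc m CT.
The two rarest classes, SC M CT and sc m ct, are the double crossovers. Comparing them with the parentals, only the ct allele has switched, so ct is the middle locus and the order is m – ct – sc.
m–ct: (339 + 26)/2268 = 0.1609; ct–sc: (427 + 26)/2268 = 0.1997.
Expected DCO frequency = 0.1609 × 0.1997 ≈ 0.03213; observed = 26/2268 ≈ 0.01146.
Coefficient of coincidence = 0.01146/0.03213 ≈ 0.36; interference = 1 − 0.36 = 0.64.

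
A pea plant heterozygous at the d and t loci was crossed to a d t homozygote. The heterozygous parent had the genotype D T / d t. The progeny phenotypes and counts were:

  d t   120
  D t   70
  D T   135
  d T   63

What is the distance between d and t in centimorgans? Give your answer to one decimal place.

34.3 centimorgans

The recombinant classes are D t and d T: 70 + 63 = 133.
Recombination frequency = 133/388 = 0.3428 ≈ 34.3%, i.e. 34.3 centimorgans.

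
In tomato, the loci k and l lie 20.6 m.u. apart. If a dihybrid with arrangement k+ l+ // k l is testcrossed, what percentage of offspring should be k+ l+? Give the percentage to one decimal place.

39.7%

A map distance of 20.6 m.u. corresponds to a recombination frequency of 0.206.
The F1 is k+ l+ / k l, so k+ l+ is a parental gamete class with expected frequency (1 − r)/2 = 0.794/2 = 0.3970.
That is 0.3970 = 39.7% of the progeny.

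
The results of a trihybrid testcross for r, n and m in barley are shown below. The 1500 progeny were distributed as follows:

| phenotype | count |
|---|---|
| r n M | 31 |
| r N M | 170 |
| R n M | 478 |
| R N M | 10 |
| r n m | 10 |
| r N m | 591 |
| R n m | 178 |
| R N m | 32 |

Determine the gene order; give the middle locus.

n

The two most frequent reciprocal classes, R n M and r N m, are the parental types, so the F1 was R n M / r N m.
The two rarest classes, R N M and r n m, are the double crossovers. Comparing them with the parentals, only the n allele has switched, so n is the middle locus and the order is m – n – r.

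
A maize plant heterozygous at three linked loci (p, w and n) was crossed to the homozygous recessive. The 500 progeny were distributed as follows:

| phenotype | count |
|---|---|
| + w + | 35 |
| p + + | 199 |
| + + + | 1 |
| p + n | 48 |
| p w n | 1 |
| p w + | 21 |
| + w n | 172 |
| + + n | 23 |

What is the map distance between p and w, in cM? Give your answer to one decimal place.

The two most frequent reciprocal classes, + w n and p + +, are the parental types, so the F1 was + w n / p + +.
The two rarest classes, p w n and + + +, are the double crossovers. Comparing them with the parentals, only the p allele has switched, so p is the middle locus and the order is n – p – w.
Crossovers in the p–w interval produce the single-crossover classes + + n and p w + (23 + 21 = 44) plus the double crossovers (2).
RF(p–w) = (44 + 2) / 500 = 46/500 = 0.0920 → 9.2 cM.

9.2 cM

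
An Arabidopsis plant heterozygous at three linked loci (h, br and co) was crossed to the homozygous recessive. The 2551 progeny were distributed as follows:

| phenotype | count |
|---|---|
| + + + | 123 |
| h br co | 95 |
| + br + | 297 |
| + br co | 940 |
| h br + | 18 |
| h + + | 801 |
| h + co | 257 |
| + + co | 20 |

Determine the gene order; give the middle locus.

br

The two most frequent reciprocal classes, h + + and + br co, are the parental types, so the F1 was h + + / + br co.
The two rarest classes, h br + and + + co, are the double crossovers. Comparing them with the parentals, only the br allele has switched, so br is the middle locus and the order is h – br – co.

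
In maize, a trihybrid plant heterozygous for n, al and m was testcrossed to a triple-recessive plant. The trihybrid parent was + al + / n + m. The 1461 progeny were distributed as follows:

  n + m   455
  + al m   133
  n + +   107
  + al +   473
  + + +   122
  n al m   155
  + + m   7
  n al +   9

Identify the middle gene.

The two rarest classes, n al + and + + m, are the double crossovers. Comparing them with the parentals, only the n allele has switched, so n is the middle locus and the order is al – n – m.

n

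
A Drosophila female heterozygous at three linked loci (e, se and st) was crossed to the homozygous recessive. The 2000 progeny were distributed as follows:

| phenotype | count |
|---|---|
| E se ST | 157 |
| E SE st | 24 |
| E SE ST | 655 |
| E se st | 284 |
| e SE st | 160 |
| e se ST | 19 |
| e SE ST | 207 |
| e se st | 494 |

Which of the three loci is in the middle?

st

The two most frequent reciprocal classes, E SE ST and e se st, are the parental types, so the F1 was E SE ST / e se st.
The two rarest classes, E SE st and e se ST, are the double crossovers. Comparing them with the parentals, only the st allele has switched, so st is the middle locus and the order is se – st – e.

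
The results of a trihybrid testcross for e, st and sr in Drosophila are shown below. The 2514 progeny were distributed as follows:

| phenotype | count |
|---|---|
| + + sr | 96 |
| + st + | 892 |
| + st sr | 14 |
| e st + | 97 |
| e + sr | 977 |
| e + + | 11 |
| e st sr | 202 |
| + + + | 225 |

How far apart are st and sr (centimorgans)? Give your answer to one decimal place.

18.0 centimorgans

The two most frequent reciprocal classes, e + sr and + st +, are the parental types, so the F1 was e + sr / + st +.
The two rarest classes, e + + and + st sr, are the double crossovers. Comparing them with the parentals, only the sr allele has switched, so sr is the middle locus and the order is e – sr – st.
Crossovers in the sr–st interval produce the single-crossover classes e st sr and + + + (202 + 225 = 427) plus the double crossovers (25).
RF(sr–st) = (427 + 25) / 2514 = 452/2514 = 0.1798 → 18.0 centimorgans.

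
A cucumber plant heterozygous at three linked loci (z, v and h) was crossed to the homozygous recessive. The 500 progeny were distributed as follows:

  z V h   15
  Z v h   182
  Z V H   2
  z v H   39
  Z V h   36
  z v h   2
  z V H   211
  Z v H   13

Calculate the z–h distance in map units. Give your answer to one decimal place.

The two most frequent reciprocal classes, z V H and Z v h, are the parental types, so the F1 was z V H / Z v h.
The two rarest classes, Z V H and z v h, are the double crossovers. Comparing them with the parentals, only the z allele has switched, so z is the middle locus and the order is v – z – h.
Crossovers in the z–h interval produce the single-crossover classes z V h and Z v H (15 + 13 = 28) plus the double crossovers (4).
RF(z–h) = (28 + 4) / 500 = 32/500 = 0.0640 → 6.4 map units.

6.4 map units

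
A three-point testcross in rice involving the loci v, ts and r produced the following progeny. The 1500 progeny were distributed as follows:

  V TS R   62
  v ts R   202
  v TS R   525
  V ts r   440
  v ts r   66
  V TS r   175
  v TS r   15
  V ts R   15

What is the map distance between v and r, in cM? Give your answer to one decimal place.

The two most frequent reciprocal classes, v TS R and V ts r, are the parental types, so the F1 was v TS R / V ts r.
The two rarest classes, v TS r and V ts R, are the double crossovers. Comparing them with the parentals, only the r allele has switched, so r is the middle locus and the order is v – r – ts.
Crossovers in the v–r interval produce the single-crossover classes V TS R and v ts r (62 + 66 = 128) plus the double crossovers (30).
RF(v–r) = (128 + 30) / 1500 = 158/1500 = 0.1053 → 10.5 cM.

10.5 cM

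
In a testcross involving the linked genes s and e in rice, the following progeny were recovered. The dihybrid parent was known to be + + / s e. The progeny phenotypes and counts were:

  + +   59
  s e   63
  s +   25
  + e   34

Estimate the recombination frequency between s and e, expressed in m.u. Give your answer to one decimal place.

32.6 m.u.

The recombinant classes are + e and s +: 34 + 25 = 59.
Recombination frequency = 59/181 = 0.3260 ≈ 32.6%, i.e. 32.6 m.u.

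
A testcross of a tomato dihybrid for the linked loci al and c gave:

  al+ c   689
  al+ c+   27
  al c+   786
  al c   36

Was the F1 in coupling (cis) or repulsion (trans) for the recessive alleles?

The two most frequent classes are al+ c (689) and al c+ (786); these are the parental (non-recombinant) types.
So the F1 carried al+ c on one chromosome and al c+ on the other — the recessive alleles are on opposite chromosomes (trans / repulsion).

trans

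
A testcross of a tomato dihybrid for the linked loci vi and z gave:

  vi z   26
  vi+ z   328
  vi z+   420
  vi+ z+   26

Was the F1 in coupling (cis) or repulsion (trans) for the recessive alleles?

trans

The two most frequent classes are vi+ z (328) and vi z+ (420); these are the parental (non-recombinant) types.
So the F1 carried vi+ z on one chromosome and vi z+ on the other — the recessive alleles are on opposite chromosomes (trans / repulsion).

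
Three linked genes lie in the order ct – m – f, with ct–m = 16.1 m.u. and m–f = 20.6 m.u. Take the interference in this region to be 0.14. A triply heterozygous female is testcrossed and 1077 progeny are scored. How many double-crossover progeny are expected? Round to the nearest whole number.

Map distances give recombination frequencies of 0.161 and 0.206 for the two intervals.
With interference 0.14 (so coincidence = 0.86), expected double-crossover frequency = 0.161 × 0.206 × 0.86 = 0.02852.
Expected number = 0.02852 × 1077 = 30.72 ≈ 31.

31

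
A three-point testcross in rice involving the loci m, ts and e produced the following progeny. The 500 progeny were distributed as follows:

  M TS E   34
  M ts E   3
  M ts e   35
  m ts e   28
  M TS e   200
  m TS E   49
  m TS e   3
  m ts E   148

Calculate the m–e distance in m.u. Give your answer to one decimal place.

13.6 m.u.

The two most frequent reciprocal classes, m ts E and M TS e, are the parental types, so the F1 was m ts E / M TS e.
The two rarest classes, M ts E and m TS e, are the double crossovers. Comparing them with the parentals, only the m allele has switched, so m is the middle locus and the order is ts – m – e.
Crossovers in the m–e interval produce the single-crossover classes m ts e and M TS E (28 + 34 = 62) plus the double crossovers (6).
RF(m–e) = (62 + 6) / 500 = 68/500 = 0.1360 → 13.6 m.u.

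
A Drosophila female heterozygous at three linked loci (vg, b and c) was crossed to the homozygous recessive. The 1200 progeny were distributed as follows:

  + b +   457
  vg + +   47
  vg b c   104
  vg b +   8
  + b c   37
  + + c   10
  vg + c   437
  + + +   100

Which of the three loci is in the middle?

The two most frequent reciprocal classes, + b + and vg + c, are the parental types, so the F1 was + b + / vg + c.
The two rarest classes, vg b + and + + c, are the double crossovers. Comparing them with the parentals, only the vg allele has switched, so vg is the middle locus and the order is c – vg – b.

vg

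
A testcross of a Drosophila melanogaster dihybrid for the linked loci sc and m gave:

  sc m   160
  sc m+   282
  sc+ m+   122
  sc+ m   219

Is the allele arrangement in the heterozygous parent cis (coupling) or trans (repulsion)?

trans

The two most frequent classes are sc+ m (219) and sc m+ (282); these are the parental (non-recombinant) types.
So the F1 carried sc+ m on one chromosome and sc m+ on the other — the recessive alleles are on opposite chromosomes (trans / repulsion).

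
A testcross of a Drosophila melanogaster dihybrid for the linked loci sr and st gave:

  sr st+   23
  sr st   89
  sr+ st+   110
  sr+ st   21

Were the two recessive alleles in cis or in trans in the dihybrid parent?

The two most frequent classes are sr+ st+ (110) and sr st (89); these are the parental (non-recombinant) types.
So the F1 carried sr+ st+ on one chromosome and sr st on the other — the recessive alleles are on the same chromosome (cis / coupling).

cis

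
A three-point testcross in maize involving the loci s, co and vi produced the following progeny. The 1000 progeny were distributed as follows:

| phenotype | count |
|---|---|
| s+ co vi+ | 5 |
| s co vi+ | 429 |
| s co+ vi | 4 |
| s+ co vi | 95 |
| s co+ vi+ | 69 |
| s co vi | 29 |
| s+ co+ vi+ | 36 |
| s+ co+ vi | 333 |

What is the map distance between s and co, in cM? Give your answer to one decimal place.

The two most frequent reciprocal classes, s co vi+ and s+ co+ vi, are the parental types, so the F1 was s co vi+ / s+ co+ vi.
The two rarest classes, s+ co vi+ and s co+ vi, are the double crossovers. Comparing them with the parentals, only the s allele has switched, so s is the middle locus and the order is co – s – vi.
Crossovers in the co–s interval produce the single-crossover classes s co+ vi+ and s+ co vi (69 + 95 = 164) plus the double crossovers (9).
RF(co–s) = (164 + 9) / 1000 = 173/1000 = 0.1730 → 17.3 cM.

17.3 cM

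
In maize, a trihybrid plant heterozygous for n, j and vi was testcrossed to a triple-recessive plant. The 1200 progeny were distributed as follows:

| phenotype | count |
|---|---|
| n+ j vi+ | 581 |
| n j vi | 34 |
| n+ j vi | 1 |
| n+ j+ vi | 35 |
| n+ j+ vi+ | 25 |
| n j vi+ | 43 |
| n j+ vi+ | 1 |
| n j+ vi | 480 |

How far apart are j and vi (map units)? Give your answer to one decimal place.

The two most frequent reciprocal classes, n+ j vi+ and n j+ vi, are the parental types, so the F1 was n+ j vi+ / n j+ vi.
The two rarest classes, n+ j vi and n j+ vi+, are the double crossovers. Comparing them with the parentals, only the vi allele has switched, so vi is the middle locus and the order is j – vi – n.
Crossovers in the j–vi interval produce the single-crossover classes n+ j+ vi+ and n j vi (25 + 34 = 59) plus the double crossovers (2).
RF(j–vi) = (59 + 2) / 1200 = 61/1200 = 0.0508 → 5.1 map units.

5.1 map units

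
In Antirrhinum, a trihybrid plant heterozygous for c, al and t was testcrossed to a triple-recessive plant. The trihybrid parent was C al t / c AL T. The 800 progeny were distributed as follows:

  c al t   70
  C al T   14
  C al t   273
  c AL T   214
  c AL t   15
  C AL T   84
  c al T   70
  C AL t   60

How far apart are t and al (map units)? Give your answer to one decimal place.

The two rarest classes, C al T and c AL t, are the double crossovers. Comparing them with the parentals, only the t allele has switched, so t is the middle locus and the order is c – t – al.
Crossovers in the t–al interval produce the single-crossover classes C AL t and c al T (60 + 70 = 130) plus the double crossovers (29).
RF(t–al) = (130 + 29) / 800 = 159/800 = 0.1988 → 19.9 map units.

19.9 map units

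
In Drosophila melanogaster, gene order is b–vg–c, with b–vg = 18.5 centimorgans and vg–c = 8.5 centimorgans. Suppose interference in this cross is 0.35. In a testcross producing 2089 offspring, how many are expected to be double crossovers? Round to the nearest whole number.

21

Map distances give recombination frequencies of 0.185 and 0.085 for the two intervals.
With interference 0.35 (so coincidence = 0.65), expected double-crossover frequency = 0.185 × 0.085 × 0.65 = 0.01022.
Expected number = 0.01022 × 2089 = 21.35 ≈ 21.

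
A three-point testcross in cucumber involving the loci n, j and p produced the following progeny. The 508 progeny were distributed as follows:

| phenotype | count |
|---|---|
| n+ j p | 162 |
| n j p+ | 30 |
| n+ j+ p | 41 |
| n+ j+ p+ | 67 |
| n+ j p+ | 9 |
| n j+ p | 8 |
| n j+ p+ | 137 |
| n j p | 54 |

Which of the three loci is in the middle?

The two most frequent reciprocal classes, n j+ p+ and n+ j p, are the parental types, so the F1 was n j+ p+ / n+ j p.
The two rarest classes, n j+ p and n+ j p+, are the double crossovers. Comparing them with the parentals, only the p allele has switched, so p is the middle locus and the order is n – p – j.

p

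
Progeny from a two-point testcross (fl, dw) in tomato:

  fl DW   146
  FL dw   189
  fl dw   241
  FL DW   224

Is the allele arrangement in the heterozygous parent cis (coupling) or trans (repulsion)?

The two most frequent classes are FL DW (224) and fl dw (241); these are the parental (non-recombinant) types.
So the F1 carried FL DW on one chromosome and fl dw on the other — the recessive alleles are on the same chromosome (cis / coupling).

cis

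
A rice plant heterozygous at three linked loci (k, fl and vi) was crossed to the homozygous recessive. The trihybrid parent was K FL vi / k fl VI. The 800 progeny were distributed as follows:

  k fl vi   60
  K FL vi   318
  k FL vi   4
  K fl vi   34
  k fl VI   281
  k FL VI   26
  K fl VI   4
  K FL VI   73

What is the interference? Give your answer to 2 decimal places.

0.33

The two rarest classes, k FL vi and K fl VI, are the double crossovers. Comparing them with the parentals, only the k allele has switched, so k is the middle locus and the order is vi – k – fl.
vi–k: (133 + 8)/800 = 0.1762; k–fl: (60 + 8)/800 = 0.0850.
Expected DCO frequency = 0.1762 × 0.0850 ≈ 0.01498; observed = 8/800 ≈ 0.01000.
Coefficient of coincidence = 0.01000/0.01498 ≈ 0.67; interference = 1 − 0.67 = 0.33.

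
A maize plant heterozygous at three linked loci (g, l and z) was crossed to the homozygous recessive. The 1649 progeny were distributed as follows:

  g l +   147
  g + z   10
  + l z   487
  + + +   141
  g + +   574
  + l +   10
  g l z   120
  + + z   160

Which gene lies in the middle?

z

The two most frequent reciprocal classes, g + + and + l z, are the parental types, so the F1 was g + + / + l z.
The two rarest classes, g + z and + l +, are the double crossovers. Comparing them with the parentals, only the z allele has switched, so z is the middle locus and the order is l – z – g.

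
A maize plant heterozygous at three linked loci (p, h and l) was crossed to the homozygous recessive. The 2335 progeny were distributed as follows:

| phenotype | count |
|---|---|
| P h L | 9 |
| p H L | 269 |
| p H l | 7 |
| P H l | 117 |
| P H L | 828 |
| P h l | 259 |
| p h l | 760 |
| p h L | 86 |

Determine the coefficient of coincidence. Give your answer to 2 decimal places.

0.31

The two most frequent reciprocal classes, P H L and p h l, are the parental types, so the F1 was P H L / p h l.
The two rarest classes, P h L and p H l, are the double crossovers. Comparing them with the parentals, only the h allele has switched, so h is the middle locus and the order is l – h – p.
l–h: (203 + 16)/2335 = 0.0938; h–p: (528 + 16)/2335 = 0.2330.
Expected DCO frequency = 0.0938 × 0.2330 ≈ 0.02186; observed = 16/2335 ≈ 0.00685.
Coefficient of coincidence = 0.00685/0.02186 ≈ 0.31.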